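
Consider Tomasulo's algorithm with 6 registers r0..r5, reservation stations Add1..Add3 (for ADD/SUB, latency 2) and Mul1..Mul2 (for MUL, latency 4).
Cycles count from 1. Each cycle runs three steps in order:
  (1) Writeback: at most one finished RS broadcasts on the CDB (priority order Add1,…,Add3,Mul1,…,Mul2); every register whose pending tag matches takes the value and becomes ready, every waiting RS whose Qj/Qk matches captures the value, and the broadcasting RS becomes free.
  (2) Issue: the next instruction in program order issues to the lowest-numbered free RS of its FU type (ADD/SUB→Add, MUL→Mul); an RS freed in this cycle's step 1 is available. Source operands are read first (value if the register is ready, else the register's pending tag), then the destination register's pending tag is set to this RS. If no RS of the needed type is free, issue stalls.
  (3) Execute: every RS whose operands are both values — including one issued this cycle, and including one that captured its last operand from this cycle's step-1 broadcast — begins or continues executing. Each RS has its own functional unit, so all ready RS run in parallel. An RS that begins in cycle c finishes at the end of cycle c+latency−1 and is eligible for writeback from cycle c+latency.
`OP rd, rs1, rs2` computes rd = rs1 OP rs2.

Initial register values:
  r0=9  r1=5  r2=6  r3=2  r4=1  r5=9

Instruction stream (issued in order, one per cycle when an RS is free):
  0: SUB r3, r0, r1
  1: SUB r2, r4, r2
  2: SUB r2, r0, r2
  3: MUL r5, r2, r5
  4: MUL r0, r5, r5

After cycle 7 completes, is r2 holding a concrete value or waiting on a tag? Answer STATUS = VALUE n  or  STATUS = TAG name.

STATUS = VALUE 14

c1: issue SUB r3<-Add1 | r0:9,r1:5,r2:6,r3:Add1,r4:1,r5:9
c2: issue SUB r2<-Add2 | r0:9,r1:5,r2:Add2,r3:Add1,r4:1,r5:9
c3: CDB Add1=4; issue SUB r2<-Add1 | r0:9,r1:5,r2:Add1,r3:4,r4:1,r5:9
c4: CDB Add2=-5; issue MUL r5<-Mul1 | r0:9,r1:5,r2:Add1,r3:4,r4:1,r5:Mul1
c5: issue MUL r0<-Mul2 | r0:Mul2,r1:5,r2:Add1,r3:4,r4:1,r5:Mul1
c6: CDB Add1=14 | r0:Mul2,r1:5,r2:14,r3:4,r4:1,r5:Mul1
c7: - | r0:Mul2,r1:5,r2:14,r3:4,r4:1,r5:Mul1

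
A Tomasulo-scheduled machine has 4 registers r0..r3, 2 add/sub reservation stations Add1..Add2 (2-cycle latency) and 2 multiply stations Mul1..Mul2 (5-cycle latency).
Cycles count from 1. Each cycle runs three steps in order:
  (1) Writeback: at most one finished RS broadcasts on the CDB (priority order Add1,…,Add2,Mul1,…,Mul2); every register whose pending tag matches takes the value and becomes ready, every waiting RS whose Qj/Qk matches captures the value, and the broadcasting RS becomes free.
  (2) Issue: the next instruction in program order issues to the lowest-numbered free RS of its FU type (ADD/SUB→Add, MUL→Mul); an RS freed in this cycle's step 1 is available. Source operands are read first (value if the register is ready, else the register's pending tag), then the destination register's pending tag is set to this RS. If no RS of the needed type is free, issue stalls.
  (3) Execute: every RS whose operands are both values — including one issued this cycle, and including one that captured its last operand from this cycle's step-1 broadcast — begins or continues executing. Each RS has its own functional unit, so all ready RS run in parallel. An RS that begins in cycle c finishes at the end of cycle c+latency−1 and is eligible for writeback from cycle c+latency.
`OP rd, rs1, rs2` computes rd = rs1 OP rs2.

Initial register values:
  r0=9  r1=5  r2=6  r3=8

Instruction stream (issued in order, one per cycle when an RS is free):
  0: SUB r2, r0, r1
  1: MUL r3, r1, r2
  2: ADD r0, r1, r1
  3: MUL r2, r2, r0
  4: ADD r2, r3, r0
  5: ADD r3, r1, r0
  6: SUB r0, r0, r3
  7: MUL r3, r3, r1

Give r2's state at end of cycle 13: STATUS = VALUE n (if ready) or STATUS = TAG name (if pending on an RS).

STATUS = VALUE 30

c1: issue SUB r2<-Add1 | r0:9,r1:5,r2:Add1,r3:8
c2: issue MUL r3<-Mul1 | r0:9,r1:5,r2:Add1,r3:Mul1
c3: CDB Add1=4; issue ADD r0<-Add1 | r0:Add1,r1:5,r2:4,r3:Mul1
c4: issue MUL r2<-Mul2 | r0:Add1,r1:5,r2:Mul2,r3:Mul1
c5: CDB Add1=10; issue ADD r2<-Add1 | r0:10,r1:5,r2:Add1,r3:Mul1
c6: issue ADD r3<-Add2 | r0:10,r1:5,r2:Add1,r3:Add2
c7: stall | r0:10,r1:5,r2:Add1,r3:Add2
c8: CDB Add2=15; issue SUB r0<-Add2 | r0:Add2,r1:5,r2:Add1,r3:15
c9: CDB Mul1=20; issue MUL r3<-Mul1 | r0:Add2,r1:5,r2:Add1,r3:Mul1
c10: CDB Add2=-5 | r0:-5,r1:5,r2:Add1,r3:Mul1
c11: CDB Add1=30 | r0:-5,r1:5,r2:30,r3:Mul1
c12: CDB Mul2=40 | r0:-5,r1:5,r2:30,r3:Mul1
c13: - | r0:-5,r1:5,r2:30,r3:Mul1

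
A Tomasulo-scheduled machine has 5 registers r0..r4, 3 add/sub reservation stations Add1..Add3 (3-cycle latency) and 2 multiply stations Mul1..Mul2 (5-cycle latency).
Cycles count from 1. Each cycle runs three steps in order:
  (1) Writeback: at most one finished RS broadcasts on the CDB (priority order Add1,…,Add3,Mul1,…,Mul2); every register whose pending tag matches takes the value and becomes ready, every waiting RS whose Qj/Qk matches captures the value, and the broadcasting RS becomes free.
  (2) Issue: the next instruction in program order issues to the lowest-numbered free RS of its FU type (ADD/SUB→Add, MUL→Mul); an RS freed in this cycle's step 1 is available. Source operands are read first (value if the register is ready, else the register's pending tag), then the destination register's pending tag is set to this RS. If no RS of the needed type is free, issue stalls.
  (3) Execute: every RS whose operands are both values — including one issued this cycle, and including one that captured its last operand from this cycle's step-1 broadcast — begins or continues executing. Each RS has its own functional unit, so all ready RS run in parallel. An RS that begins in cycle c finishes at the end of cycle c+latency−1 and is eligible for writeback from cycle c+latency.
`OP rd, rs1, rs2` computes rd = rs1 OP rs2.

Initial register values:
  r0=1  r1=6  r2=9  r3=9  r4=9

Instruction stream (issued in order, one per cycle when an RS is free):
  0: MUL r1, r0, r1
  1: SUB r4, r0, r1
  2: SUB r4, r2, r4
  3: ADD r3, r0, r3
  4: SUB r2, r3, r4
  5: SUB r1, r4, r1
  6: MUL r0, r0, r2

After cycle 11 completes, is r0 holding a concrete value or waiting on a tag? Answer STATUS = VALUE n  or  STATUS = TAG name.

STATUS = TAG Mul1

c1: issue MUL r1<-Mul1 | r0:1,r1:Mul1,r2:9,r3:9,r4:9
c2: issue SUB r4<-Add1 | r0:1,r1:Mul1,r2:9,r3:9,r4:Add1
c3: issue SUB r4<-Add2 | r0:1,r1:Mul1,r2:9,r3:9,r4:Add2
c4: issue ADD r3<-Add3 | r0:1,r1:Mul1,r2:9,r3:Add3,r4:Add2
c5: stall | r0:1,r1:Mul1,r2:9,r3:Add3,r4:Add2
c6: CDB Mul1=6; stall | r0:1,r1:6,r2:9,r3:Add3,r4:Add2
c7: CDB Add3=10; issue SUB r2<-Add3 | r0:1,r1:6,r2:Add3,r3:10,r4:Add2
c8: stall | r0:1,r1:6,r2:Add3,r3:10,r4:Add2
c9: CDB Add1=-5; issue SUB r1<-Add1 | r0:1,r1:Add1,r2:Add3,r3:10,r4:Add2
c10: issue MUL r0<-Mul1 | r0:Mul1,r1:Add1,r2:Add3,r3:10,r4:Add2
c11: - | r0:Mul1,r1:Add1,r2:Add3,r3:10,r4:Add2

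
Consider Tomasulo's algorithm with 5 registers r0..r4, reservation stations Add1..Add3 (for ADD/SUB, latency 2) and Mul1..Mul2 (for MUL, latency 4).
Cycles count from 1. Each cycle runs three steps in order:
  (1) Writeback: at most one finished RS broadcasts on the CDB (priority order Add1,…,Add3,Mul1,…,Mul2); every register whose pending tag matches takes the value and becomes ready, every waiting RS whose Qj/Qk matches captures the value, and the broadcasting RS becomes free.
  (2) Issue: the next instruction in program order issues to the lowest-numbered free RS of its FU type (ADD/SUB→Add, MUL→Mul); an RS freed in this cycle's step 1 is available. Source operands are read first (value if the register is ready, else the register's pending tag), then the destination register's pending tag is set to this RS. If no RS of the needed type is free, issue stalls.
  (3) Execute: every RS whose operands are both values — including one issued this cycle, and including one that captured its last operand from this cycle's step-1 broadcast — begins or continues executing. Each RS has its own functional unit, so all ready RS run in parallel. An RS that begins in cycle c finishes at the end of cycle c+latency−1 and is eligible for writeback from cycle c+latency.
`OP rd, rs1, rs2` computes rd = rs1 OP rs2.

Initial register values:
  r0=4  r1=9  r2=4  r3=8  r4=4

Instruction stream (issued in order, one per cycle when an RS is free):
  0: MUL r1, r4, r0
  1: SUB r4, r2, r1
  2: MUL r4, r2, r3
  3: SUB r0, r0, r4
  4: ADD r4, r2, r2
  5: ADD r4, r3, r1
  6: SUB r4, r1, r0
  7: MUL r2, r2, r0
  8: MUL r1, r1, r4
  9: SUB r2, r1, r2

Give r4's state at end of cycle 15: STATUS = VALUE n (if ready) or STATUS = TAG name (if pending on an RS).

c1: issue MUL r1<-Mul1 | r0:4,r1:Mul1,r2:4,r3:8,r4:4
c2: issue SUB r4<-Add1 | r0:4,r1:Mul1,r2:4,r3:8,r4:Add1
c3: issue MUL r4<-Mul2 | r0:4,r1:Mul1,r2:4,r3:8,r4:Mul2
c4: issue SUB r0<-Add2 | r0:Add2,r1:Mul1,r2:4,r3:8,r4:Mul2
c5: CDB Mul1=16; issue ADD r4<-Add3 | r0:Add2,r1:16,r2:4,r3:8,r4:Add3
c6: stall | r0:Add2,r1:16,r2:4,r3:8,r4:Add3
c7: CDB Add1=-12; issue ADD r4<-Add1 | r0:Add2,r1:16,r2:4,r3:8,r4:Add1
c8: CDB Add3=8; issue SUB r4<-Add3 | r0:Add2,r1:16,r2:4,r3:8,r4:Add3
c9: CDB Add1=24; issue MUL r2<-Mul1 | r0:Add2,r1:16,r2:Mul1,r3:8,r4:Add3
c10: CDB Mul2=32; issue MUL r1<-Mul2 | r0:Add2,r1:Mul2,r2:Mul1,r3:8,r4:Add3
c11: issue SUB r2<-Add1 | r0:Add2,r1:Mul2,r2:Add1,r3:8,r4:Add3
c12: CDB Add2=-28 | r0:-28,r1:Mul2,r2:Add1,r3:8,r4:Add3
c13: - | r0:-28,r1:Mul2,r2:Add1,r3:8,r4:Add3
c14: CDB Add3=44 | r0:-28,r1:Mul2,r2:Add1,r3:8,r4:44
c15: - | r0:-28,r1:Mul2,r2:Add1,r3:8,r4:44

STATUS = VALUE 44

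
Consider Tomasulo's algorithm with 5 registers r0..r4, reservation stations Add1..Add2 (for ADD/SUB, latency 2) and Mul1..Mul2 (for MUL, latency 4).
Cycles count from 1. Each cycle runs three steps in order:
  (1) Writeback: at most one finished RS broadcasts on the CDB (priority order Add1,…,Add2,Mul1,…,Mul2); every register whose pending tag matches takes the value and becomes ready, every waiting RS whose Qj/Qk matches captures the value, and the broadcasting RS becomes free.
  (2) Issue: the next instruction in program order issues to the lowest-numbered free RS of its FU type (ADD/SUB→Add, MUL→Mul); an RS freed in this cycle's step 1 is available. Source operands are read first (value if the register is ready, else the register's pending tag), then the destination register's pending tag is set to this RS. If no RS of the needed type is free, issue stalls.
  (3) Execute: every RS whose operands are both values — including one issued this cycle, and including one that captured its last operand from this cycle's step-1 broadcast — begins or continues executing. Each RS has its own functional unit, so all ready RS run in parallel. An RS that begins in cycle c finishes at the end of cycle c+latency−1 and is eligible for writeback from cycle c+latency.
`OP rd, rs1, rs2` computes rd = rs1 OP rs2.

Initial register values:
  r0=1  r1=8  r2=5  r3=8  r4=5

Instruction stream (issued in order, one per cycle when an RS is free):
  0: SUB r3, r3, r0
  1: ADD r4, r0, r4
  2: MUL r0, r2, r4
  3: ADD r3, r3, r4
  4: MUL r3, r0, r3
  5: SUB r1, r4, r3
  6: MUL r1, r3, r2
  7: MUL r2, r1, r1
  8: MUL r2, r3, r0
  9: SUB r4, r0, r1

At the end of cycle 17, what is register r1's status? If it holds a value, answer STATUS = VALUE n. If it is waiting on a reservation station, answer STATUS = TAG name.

c1: issue SUB r3<-Add1 | r0:1,r1:8,r2:5,r3:Add1,r4:5
c2: issue ADD r4<-Add2 | r0:1,r1:8,r2:5,r3:Add1,r4:Add2
c3: CDB Add1=7; issue MUL r0<-Mul1 | r0:Mul1,r1:8,r2:5,r3:7,r4:Add2
c4: CDB Add2=6; issue ADD r3<-Add1 | r0:Mul1,r1:8,r2:5,r3:Add1,r4:6
c5: issue MUL r3<-Mul2 | r0:Mul1,r1:8,r2:5,r3:Mul2,r4:6
c6: CDB Add1=13; issue SUB r1<-Add1 | r0:Mul1,r1:Add1,r2:5,r3:Mul2,r4:6
c7: stall | r0:Mul1,r1:Add1,r2:5,r3:Mul2,r4:6
c8: CDB Mul1=30; issue MUL r1<-Mul1 | r0:30,r1:Mul1,r2:5,r3:Mul2,r4:6
c9: stall | r0:30,r1:Mul1,r2:5,r3:Mul2,r4:6
c10: stall | r0:30,r1:Mul1,r2:5,r3:Mul2,r4:6
c11: stall | r0:30,r1:Mul1,r2:5,r3:Mul2,r4:6
c12: CDB Mul2=390; issue MUL r2<-Mul2 | r0:30,r1:Mul1,r2:Mul2,r3:390,r4:6
c13: stall | r0:30,r1:Mul1,r2:Mul2,r3:390,r4:6
c14: CDB Add1=-384; stall | r0:30,r1:Mul1,r2:Mul2,r3:390,r4:6
c15: stall | r0:30,r1:Mul1,r2:Mul2,r3:390,r4:6
c16: CDB Mul1=1950; issue MUL r2<-Mul1 | r0:30,r1:1950,r2:Mul1,r3:390,r4:6
c17: issue SUB r4<-Add1 | r0:30,r1:1950,r2:Mul1,r3:390,r4:Add1

STATUS = VALUE 1950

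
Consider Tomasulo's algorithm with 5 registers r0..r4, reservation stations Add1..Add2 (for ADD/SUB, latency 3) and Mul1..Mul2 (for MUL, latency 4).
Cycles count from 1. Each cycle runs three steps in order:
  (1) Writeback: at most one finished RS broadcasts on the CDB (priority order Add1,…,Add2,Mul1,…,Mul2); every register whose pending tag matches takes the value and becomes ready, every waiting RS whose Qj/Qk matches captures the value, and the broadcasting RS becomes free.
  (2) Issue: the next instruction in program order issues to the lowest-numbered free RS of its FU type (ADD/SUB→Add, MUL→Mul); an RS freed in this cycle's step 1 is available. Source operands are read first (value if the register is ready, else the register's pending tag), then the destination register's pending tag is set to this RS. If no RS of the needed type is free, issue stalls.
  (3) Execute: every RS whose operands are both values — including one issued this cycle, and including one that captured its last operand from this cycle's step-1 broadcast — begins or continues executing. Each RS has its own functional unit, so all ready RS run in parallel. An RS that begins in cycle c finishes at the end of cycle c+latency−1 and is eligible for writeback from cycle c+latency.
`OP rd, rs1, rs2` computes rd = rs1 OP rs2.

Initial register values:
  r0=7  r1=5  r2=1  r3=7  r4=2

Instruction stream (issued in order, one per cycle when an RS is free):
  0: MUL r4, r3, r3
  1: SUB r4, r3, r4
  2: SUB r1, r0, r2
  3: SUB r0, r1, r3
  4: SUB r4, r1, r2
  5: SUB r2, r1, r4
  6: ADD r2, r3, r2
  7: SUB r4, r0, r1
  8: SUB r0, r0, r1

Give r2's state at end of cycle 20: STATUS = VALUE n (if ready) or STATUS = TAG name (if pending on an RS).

cycle 1: issue MUL r4<-Mul1 // r0:7,r1:5,r2:1,r3:7,r4:Mul1
cycle 2: issue SUB r4<-Add1 // r0:7,r1:5,r2:1,r3:7,r4:Add1
cycle 3: issue SUB r1<-Add2 // r0:7,r1:Add2,r2:1,r3:7,r4:Add1
cycle 4: stall // r0:7,r1:Add2,r2:1,r3:7,r4:Add1
cycle 5: CDB Mul1=49; stall // r0:7,r1:Add2,r2:1,r3:7,r4:Add1
cycle 6: CDB Add2=6; issue SUB r0<-Add2 // r0:Add2,r1:6,r2:1,r3:7,r4:Add1
cycle 7: stall // r0:Add2,r1:6,r2:1,r3:7,r4:Add1
cycle 8: CDB Add1=-42; issue SUB r4<-Add1 // r0:Add2,r1:6,r2:1,r3:7,r4:Add1
cycle 9: CDB Add2=-1; issue SUB r2<-Add2 // r0:-1,r1:6,r2:Add2,r3:7,r4:Add1
cycle 10: stall // r0:-1,r1:6,r2:Add2,r3:7,r4:Add1
cycle 11: CDB Add1=5; issue ADD r2<-Add1 // r0:-1,r1:6,r2:Add1,r3:7,r4:5
cycle 12: stall // r0:-1,r1:6,r2:Add1,r3:7,r4:5
cycle 13: stall // r0:-1,r1:6,r2:Add1,r3:7,r4:5
cycle 14: CDB Add2=1; issue SUB r4<-Add2 // r0:-1,r1:6,r2:Add1,r3:7,r4:Add2
cycle 15: stall // r0:-1,r1:6,r2:Add1,r3:7,r4:Add2
cycle 16: stall // r0:-1,r1:6,r2:Add1,r3:7,r4:Add2
cycle 17: CDB Add1=8; issue SUB r0<-Add1 // r0:Add1,r1:6,r2:8,r3:7,r4:Add2
cycle 18: CDB Add2=-7 // r0:Add1,r1:6,r2:8,r3:7,r4:-7
cycle 19: - // r0:Add1,r1:6,r2:8,r3:7,r4:-7
cycle 20: CDB Add1=-7 // r0:-7,r1:6,r2:8,r3:7,r4:-7

STATUS = VALUE 8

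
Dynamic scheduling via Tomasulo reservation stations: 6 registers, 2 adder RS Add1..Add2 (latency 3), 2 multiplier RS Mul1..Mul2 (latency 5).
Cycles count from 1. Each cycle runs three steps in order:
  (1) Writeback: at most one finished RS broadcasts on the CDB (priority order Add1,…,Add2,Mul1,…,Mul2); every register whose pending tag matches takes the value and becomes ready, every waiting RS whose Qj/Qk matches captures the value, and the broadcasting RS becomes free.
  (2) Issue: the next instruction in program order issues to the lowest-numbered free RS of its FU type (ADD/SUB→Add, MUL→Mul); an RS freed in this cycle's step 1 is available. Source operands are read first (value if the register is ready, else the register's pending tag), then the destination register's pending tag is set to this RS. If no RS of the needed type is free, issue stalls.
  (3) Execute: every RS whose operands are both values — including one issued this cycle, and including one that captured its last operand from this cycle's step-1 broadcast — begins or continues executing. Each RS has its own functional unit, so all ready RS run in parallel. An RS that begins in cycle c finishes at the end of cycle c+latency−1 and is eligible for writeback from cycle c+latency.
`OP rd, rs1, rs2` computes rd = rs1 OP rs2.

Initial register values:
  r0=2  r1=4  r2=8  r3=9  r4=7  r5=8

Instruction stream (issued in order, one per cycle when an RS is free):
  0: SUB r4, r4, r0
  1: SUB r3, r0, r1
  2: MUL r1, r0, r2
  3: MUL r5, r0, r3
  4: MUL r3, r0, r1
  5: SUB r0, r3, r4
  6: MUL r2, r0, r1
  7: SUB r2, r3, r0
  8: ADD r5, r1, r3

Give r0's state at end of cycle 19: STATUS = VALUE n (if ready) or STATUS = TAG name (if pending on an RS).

  c1: issue SUB r4<-Add1  regs: r0:2,r1:4,r2:8,r3:9,r4:Add1,r5:8
  c2: issue SUB r3<-Add2  regs: r0:2,r1:4,r2:8,r3:Add2,r4:Add1,r5:8
  c3: issue MUL r1<-Mul1  regs: r0:2,r1:Mul1,r2:8,r3:Add2,r4:Add1,r5:8
  c4: CDB Add1=5; issue MUL r5<-Mul2  regs: r0:2,r1:Mul1,r2:8,r3:Add2,r4:5,r5:Mul2
  c5: CDB Add2=-2; stall  regs: r0:2,r1:Mul1,r2:8,r3:-2,r4:5,r5:Mul2
  c6: stall  regs: r0:2,r1:Mul1,r2:8,r3:-2,r4:5,r5:Mul2
  c7: stall  regs: r0:2,r1:Mul1,r2:8,r3:-2,r4:5,r5:Mul2
  c8: CDB Mul1=16; issue MUL r3<-Mul1  regs: r0:2,r1:16,r2:8,r3:Mul1,r4:5,r5:Mul2
  c9: issue SUB r0<-Add1  regs: r0:Add1,r1:16,r2:8,r3:Mul1,r4:5,r5:Mul2
  c10: CDB Mul2=-4; issue MUL r2<-Mul2  regs: r0:Add1,r1:16,r2:Mul2,r3:Mul1,r4:5,r5:-4
  c11: issue SUB r2<-Add2  regs: r0:Add1,r1:16,r2:Add2,r3:Mul1,r4:5,r5:-4
  c12: stall  regs: r0:Add1,r1:16,r2:Add2,r3:Mul1,r4:5,r5:-4
  c13: CDB Mul1=32; stall  regs: r0:Add1,r1:16,r2:Add2,r3:32,r4:5,r5:-4
  c14: stall  regs: r0:Add1,r1:16,r2:Add2,r3:32,r4:5,r5:-4
  c15: stall  regs: r0:Add1,r1:16,r2:Add2,r3:32,r4:5,r5:-4
  c16: CDB Add1=27; issue ADD r5<-Add1  regs: r0:27,r1:16,r2:Add2,r3:32,r4:5,r5:Add1
  c17: -  regs: r0:27,r1:16,r2:Add2,r3:32,r4:5,r5:Add1
  c18: -  regs: r0:27,r1:16,r2:Add2,r3:32,r4:5,r5:Add1
  c19: CDB Add1=48  regs: r0:27,r1:16,r2:Add2,r3:32,r4:5,r5:48

STATUS = VALUE 27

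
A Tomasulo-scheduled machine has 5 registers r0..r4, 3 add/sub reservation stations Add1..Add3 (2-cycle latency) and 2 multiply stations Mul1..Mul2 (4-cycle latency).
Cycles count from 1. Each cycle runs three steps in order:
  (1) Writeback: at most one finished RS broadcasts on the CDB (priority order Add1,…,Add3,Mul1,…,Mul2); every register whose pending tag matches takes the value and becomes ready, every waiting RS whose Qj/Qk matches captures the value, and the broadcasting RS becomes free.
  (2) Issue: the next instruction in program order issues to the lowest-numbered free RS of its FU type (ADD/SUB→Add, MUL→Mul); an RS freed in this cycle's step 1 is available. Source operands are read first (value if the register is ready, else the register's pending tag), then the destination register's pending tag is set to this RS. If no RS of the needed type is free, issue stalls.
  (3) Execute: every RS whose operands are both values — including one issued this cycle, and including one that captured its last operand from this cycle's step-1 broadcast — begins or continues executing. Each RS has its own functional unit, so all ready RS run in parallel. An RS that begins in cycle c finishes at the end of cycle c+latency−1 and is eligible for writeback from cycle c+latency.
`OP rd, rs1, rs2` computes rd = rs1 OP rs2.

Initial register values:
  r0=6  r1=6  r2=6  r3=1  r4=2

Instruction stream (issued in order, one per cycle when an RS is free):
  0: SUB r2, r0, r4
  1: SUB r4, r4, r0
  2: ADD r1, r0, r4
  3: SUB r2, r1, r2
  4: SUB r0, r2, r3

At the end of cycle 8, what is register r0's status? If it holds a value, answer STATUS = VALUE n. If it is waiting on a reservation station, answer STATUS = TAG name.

  c1: issue SUB r2<-Add1  regs: r0:6,r1:6,r2:Add1,r3:1,r4:2
  c2: issue SUB r4<-Add2  regs: r0:6,r1:6,r2:Add1,r3:1,r4:Add2
  c3: CDB Add1=4; issue ADD r1<-Add1  regs: r0:6,r1:Add1,r2:4,r3:1,r4:Add2
  c4: CDB Add2=-4; issue SUB r2<-Add2  regs: r0:6,r1:Add1,r2:Add2,r3:1,r4:-4
  c5: issue SUB r0<-Add3  regs: r0:Add3,r1:Add1,r2:Add2,r3:1,r4:-4
  c6: CDB Add1=2  regs: r0:Add3,r1:2,r2:Add2,r3:1,r4:-4
  c7: -  regs: r0:Add3,r1:2,r2:Add2,r3:1,r4:-4
  c8: CDB Add2=-2  regs: r0:Add3,r1:2,r2:-2,r3:1,r4:-4

STATUS = TAG Add3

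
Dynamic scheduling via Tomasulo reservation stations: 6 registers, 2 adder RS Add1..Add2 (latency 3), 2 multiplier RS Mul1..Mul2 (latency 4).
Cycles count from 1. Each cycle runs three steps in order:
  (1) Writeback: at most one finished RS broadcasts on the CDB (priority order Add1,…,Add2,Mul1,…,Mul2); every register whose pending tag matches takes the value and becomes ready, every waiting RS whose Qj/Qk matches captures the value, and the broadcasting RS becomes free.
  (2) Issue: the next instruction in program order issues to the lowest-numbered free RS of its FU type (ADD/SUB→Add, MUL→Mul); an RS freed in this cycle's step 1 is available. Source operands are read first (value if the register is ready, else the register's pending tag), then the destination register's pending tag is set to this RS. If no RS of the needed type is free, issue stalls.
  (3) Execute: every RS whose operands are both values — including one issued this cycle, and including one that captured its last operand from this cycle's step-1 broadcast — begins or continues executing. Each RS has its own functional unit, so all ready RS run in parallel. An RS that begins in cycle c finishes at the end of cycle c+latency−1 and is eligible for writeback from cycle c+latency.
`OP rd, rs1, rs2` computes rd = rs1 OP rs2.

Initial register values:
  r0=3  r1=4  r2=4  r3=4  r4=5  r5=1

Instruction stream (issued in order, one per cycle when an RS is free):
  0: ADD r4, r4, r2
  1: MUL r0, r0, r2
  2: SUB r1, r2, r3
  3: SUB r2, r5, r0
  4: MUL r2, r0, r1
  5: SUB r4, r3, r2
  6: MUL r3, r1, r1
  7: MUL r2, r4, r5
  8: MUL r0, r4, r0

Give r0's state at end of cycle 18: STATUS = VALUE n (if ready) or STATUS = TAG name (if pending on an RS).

STATUS = TAG Mul2

c1: issue ADD r4<-Add1 | r0:3,r1:4,r2:4,r3:4,r4:Add1,r5:1
c2: issue MUL r0<-Mul1 | r0:Mul1,r1:4,r2:4,r3:4,r4:Add1,r5:1
c3: issue SUB r1<-Add2 | r0:Mul1,r1:Add2,r2:4,r3:4,r4:Add1,r5:1
c4: CDB Add1=9; issue SUB r2<-Add1 | r0:Mul1,r1:Add2,r2:Add1,r3:4,r4:9,r5:1
c5: issue MUL r2<-Mul2 | r0:Mul1,r1:Add2,r2:Mul2,r3:4,r4:9,r5:1
c6: CDB Add2=0; issue SUB r4<-Add2 | r0:Mul1,r1:0,r2:Mul2,r3:4,r4:Add2,r5:1
c7: CDB Mul1=12; issue MUL r3<-Mul1 | r0:12,r1:0,r2:Mul2,r3:Mul1,r4:Add2,r5:1
c8: stall | r0:12,r1:0,r2:Mul2,r3:Mul1,r4:Add2,r5:1
c9: stall | r0:12,r1:0,r2:Mul2,r3:Mul1,r4:Add2,r5:1
c10: CDB Add1=-11; stall | r0:12,r1:0,r2:Mul2,r3:Mul1,r4:Add2,r5:1
c11: CDB Mul1=0; issue MUL r2<-Mul1 | r0:12,r1:0,r2:Mul1,r3:0,r4:Add2,r5:1
c12: CDB Mul2=0; issue MUL r0<-Mul2 | r0:Mul2,r1:0,r2:Mul1,r3:0,r4:Add2,r5:1
c13: - | r0:Mul2,r1:0,r2:Mul1,r3:0,r4:Add2,r5:1
c14: - | r0:Mul2,r1:0,r2:Mul1,r3:0,r4:Add2,r5:1
c15: CDB Add2=4 | r0:Mul2,r1:0,r2:Mul1,r3:0,r4:4,r5:1
c16: - | r0:Mul2,r1:0,r2:Mul1,r3:0,r4:4,r5:1
c17: - | r0:Mul2,r1:0,r2:Mul1,r3:0,r4:4,r5:1
c18: - | r0:Mul2,r1:0,r2:Mul1,r3:0,r4:4,r5:1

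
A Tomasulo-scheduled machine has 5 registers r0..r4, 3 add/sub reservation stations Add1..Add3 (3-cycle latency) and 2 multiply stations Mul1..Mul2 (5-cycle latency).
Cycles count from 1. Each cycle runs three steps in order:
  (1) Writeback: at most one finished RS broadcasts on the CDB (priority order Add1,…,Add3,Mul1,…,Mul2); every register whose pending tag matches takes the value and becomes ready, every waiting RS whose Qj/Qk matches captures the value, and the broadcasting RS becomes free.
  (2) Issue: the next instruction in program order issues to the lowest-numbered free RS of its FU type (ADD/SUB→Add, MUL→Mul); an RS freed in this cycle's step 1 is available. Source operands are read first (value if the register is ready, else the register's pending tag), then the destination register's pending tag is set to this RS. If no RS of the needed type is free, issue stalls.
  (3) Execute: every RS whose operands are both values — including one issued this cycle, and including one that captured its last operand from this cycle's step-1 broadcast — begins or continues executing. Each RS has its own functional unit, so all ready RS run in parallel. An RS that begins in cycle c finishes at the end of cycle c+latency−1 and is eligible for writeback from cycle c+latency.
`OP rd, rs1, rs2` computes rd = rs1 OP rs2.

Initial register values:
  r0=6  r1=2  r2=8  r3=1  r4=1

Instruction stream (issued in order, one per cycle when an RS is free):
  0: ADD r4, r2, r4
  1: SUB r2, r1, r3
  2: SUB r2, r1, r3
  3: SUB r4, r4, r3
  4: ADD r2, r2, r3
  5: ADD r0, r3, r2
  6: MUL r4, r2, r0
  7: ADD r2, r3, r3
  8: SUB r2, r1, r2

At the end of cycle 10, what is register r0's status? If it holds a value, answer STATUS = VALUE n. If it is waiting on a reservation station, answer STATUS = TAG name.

STATUS = TAG Add3

  c1: issue ADD r4<-Add1  regs: r0:6,r1:2,r2:8,r3:1,r4:Add1
  c2: issue SUB r2<-Add2  regs: r0:6,r1:2,r2:Add2,r3:1,r4:Add1
  c3: issue SUB r2<-Add3  regs: r0:6,r1:2,r2:Add3,r3:1,r4:Add1
  c4: CDB Add1=9; issue SUB r4<-Add1  regs: r0:6,r1:2,r2:Add3,r3:1,r4:Add1
  c5: CDB Add2=1; issue ADD r2<-Add2  regs: r0:6,r1:2,r2:Add2,r3:1,r4:Add1
  c6: CDB Add3=1; issue ADD r0<-Add3  regs: r0:Add3,r1:2,r2:Add2,r3:1,r4:Add1
  c7: CDB Add1=8; issue MUL r4<-Mul1  regs: r0:Add3,r1:2,r2:Add2,r3:1,r4:Mul1
  c8: issue ADD r2<-Add1  regs: r0:Add3,r1:2,r2:Add1,r3:1,r4:Mul1
  c9: CDB Add2=2; issue SUB r2<-Add2  regs: r0:Add3,r1:2,r2:Add2,r3:1,r4:Mul1
  c10: -  regs: r0:Add3,r1:2,r2:Add2,r3:1,r4:Mul1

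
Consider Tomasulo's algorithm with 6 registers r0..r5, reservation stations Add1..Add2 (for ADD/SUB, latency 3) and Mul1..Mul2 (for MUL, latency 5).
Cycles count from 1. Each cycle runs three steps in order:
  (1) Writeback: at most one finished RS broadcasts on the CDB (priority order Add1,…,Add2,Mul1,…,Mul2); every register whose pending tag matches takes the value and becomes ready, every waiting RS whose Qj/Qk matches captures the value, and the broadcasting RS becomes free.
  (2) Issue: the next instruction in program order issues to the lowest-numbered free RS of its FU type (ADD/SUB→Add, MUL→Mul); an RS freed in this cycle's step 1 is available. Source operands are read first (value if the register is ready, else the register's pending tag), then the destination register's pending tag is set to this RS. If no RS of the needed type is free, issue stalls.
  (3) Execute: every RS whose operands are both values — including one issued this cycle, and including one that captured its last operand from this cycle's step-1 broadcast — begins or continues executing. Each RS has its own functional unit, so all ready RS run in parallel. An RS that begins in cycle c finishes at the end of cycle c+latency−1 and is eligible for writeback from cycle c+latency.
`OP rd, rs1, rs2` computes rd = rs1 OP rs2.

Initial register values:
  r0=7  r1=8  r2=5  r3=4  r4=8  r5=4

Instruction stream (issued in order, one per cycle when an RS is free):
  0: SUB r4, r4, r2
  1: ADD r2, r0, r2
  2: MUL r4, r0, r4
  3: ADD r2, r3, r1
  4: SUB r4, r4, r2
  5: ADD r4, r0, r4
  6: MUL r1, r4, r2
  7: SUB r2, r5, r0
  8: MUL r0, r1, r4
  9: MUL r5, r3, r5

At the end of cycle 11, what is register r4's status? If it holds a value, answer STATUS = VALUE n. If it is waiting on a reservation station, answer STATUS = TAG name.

STATUS = TAG Add1

c1: issue SUB r4<-Add1 | r0:7,r1:8,r2:5,r3:4,r4:Add1,r5:4
c2: issue ADD r2<-Add2 | r0:7,r1:8,r2:Add2,r3:4,r4:Add1,r5:4
c3: issue MUL r4<-Mul1 | r0:7,r1:8,r2:Add2,r3:4,r4:Mul1,r5:4
c4: CDB Add1=3; issue ADD r2<-Add1 | r0:7,r1:8,r2:Add1,r3:4,r4:Mul1,r5:4
c5: CDB Add2=12; issue SUB r4<-Add2 | r0:7,r1:8,r2:Add1,r3:4,r4:Add2,r5:4
c6: stall | r0:7,r1:8,r2:Add1,r3:4,r4:Add2,r5:4
c7: CDB Add1=12; issue ADD r4<-Add1 | r0:7,r1:8,r2:12,r3:4,r4:Add1,r5:4
c8: issue MUL r1<-Mul2 | r0:7,r1:Mul2,r2:12,r3:4,r4:Add1,r5:4
c9: CDB Mul1=21; stall | r0:7,r1:Mul2,r2:12,r3:4,r4:Add1,r5:4
c10: stall | r0:7,r1:Mul2,r2:12,r3:4,r4:Add1,r5:4
c11: stall | r0:7,r1:Mul2,r2:12,r3:4,r4:Add1,r5:4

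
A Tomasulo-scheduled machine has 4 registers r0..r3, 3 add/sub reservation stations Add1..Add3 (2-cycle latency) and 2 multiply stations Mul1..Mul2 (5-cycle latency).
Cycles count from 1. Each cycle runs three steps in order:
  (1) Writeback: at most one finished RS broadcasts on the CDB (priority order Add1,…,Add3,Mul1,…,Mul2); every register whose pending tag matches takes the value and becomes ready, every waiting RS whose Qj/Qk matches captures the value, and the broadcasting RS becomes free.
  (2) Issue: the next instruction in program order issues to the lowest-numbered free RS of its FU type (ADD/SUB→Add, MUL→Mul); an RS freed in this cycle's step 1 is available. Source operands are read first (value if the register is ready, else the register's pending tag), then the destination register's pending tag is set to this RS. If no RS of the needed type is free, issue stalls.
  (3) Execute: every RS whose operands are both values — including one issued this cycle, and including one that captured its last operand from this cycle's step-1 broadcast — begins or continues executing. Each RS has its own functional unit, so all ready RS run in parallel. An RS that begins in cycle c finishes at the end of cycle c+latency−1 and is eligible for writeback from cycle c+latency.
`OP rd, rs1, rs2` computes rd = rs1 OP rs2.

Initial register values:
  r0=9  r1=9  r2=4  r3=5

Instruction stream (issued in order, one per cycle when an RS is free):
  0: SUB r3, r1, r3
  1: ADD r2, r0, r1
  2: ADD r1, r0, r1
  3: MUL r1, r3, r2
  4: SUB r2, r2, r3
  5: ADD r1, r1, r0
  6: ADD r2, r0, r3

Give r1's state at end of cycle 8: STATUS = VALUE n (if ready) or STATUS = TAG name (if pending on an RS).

STATUS = TAG Add2

cycle 1: issue SUB r3<-Add1 // r0:9,r1:9,r2:4,r3:Add1
cycle 2: issue ADD r2<-Add2 // r0:9,r1:9,r2:Add2,r3:Add1
cycle 3: CDB Add1=4; issue ADD r1<-Add1 // r0:9,r1:Add1,r2:Add2,r3:4
cycle 4: CDB Add2=18; issue MUL r1<-Mul1 // r0:9,r1:Mul1,r2:18,r3:4
cycle 5: CDB Add1=18; issue SUB r2<-Add1 // r0:9,r1:Mul1,r2:Add1,r3:4
cycle 6: issue ADD r1<-Add2 // r0:9,r1:Add2,r2:Add1,r3:4
cycle 7: CDB Add1=14; issue ADD r2<-Add1 // r0:9,r1:Add2,r2:Add1,r3:4
cycle 8: - // r0:9,r1:Add2,r2:Add1,r3:4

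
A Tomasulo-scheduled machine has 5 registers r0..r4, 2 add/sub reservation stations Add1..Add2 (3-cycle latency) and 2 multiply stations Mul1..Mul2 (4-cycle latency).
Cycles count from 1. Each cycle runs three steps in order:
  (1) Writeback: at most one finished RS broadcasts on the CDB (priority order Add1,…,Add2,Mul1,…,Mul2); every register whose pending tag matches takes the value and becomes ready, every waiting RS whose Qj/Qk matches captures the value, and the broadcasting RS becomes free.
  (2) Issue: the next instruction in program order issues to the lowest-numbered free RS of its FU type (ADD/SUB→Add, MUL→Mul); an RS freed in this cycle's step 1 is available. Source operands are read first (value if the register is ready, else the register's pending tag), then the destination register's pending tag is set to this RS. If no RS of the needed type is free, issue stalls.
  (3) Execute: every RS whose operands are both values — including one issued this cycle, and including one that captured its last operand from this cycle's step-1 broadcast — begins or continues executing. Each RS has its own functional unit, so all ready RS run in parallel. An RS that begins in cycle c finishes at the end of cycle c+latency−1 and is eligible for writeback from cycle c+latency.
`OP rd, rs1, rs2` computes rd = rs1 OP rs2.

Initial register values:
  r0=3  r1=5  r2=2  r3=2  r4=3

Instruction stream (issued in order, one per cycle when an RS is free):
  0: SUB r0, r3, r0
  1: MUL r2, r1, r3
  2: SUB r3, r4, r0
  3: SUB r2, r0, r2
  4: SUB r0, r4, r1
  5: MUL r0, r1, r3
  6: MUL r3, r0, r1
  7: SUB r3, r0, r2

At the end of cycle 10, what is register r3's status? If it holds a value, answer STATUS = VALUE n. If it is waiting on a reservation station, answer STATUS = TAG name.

  c1: issue SUB r0<-Add1  regs: r0:Add1,r1:5,r2:2,r3:2,r4:3
  c2: issue MUL r2<-Mul1  regs: r0:Add1,r1:5,r2:Mul1,r3:2,r4:3
  c3: issue SUB r3<-Add2  regs: r0:Add1,r1:5,r2:Mul1,r3:Add2,r4:3
  c4: CDB Add1=-1; issue SUB r2<-Add1  regs: r0:-1,r1:5,r2:Add1,r3:Add2,r4:3
  c5: stall  regs: r0:-1,r1:5,r2:Add1,r3:Add2,r4:3
  c6: CDB Mul1=10; stall  regs: r0:-1,r1:5,r2:Add1,r3:Add2,r4:3
  c7: CDB Add2=4; issue SUB r0<-Add2  regs: r0:Add2,r1:5,r2:Add1,r3:4,r4:3
  c8: issue MUL r0<-Mul1  regs: r0:Mul1,r1:5,r2:Add1,r3:4,r4:3
  c9: CDB Add1=-11; issue MUL r3<-Mul2  regs: r0:Mul1,r1:5,r2:-11,r3:Mul2,r4:3
  c10: CDB Add2=-2; issue SUB r3<-Add1  regs: r0:Mul1,r1:5,r2:-11,r3:Add1,r4:3

STATUS = TAG Add1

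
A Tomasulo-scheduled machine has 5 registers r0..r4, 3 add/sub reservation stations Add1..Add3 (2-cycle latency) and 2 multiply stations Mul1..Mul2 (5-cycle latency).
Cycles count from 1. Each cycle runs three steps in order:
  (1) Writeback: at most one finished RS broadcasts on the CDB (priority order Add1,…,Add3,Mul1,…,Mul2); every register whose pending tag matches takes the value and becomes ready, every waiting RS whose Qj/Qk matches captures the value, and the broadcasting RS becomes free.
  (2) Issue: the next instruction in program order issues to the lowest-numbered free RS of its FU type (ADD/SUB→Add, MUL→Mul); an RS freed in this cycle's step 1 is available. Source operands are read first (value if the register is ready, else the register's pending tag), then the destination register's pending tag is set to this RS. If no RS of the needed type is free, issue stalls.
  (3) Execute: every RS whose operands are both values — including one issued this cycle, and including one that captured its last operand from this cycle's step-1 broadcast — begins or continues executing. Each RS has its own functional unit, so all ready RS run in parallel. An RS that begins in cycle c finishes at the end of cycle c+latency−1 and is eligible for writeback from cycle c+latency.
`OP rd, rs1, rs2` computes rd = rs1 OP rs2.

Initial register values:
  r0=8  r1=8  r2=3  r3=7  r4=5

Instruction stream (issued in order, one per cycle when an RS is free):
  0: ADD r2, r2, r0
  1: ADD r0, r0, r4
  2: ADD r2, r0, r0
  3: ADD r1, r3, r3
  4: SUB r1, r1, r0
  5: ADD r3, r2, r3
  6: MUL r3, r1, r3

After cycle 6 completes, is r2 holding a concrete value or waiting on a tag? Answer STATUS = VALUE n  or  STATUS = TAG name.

  c1: issue ADD r2<-Add1  regs: r0:8,r1:8,r2:Add1,r3:7,r4:5
  c2: issue ADD r0<-Add2  regs: r0:Add2,r1:8,r2:Add1,r3:7,r4:5
  c3: CDB Add1=11; issue ADD r2<-Add1  regs: r0:Add2,r1:8,r2:Add1,r3:7,r4:5
  c4: CDB Add2=13; issue ADD r1<-Add2  regs: r0:13,r1:Add2,r2:Add1,r3:7,r4:5
  c5: issue SUB r1<-Add3  regs: r0:13,r1:Add3,r2:Add1,r3:7,r4:5
  c6: CDB Add1=26; issue ADD r3<-Add1  regs: r0:13,r1:Add3,r2:26,r3:Add1,r4:5

STATUS = VALUE 26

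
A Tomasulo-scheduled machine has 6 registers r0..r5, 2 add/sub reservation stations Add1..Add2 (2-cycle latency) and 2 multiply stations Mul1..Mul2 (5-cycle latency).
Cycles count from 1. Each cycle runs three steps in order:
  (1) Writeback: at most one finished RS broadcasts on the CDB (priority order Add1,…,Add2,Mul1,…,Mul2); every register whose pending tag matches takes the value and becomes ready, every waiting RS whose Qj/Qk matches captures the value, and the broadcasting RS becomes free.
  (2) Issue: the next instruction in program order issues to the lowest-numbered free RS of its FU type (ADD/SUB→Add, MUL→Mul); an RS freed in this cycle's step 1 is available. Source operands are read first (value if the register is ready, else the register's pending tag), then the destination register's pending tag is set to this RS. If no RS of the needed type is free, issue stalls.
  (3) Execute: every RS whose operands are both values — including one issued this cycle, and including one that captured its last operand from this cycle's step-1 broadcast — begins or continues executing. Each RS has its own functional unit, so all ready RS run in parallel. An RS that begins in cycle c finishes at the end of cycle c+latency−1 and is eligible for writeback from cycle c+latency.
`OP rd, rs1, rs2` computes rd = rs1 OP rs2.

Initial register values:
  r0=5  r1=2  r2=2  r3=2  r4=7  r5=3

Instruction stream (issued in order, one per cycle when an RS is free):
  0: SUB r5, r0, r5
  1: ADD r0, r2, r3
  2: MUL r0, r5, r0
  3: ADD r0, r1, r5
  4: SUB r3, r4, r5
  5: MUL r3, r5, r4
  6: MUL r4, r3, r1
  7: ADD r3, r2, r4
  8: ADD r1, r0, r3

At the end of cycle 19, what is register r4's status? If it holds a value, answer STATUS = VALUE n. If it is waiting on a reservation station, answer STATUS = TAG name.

c1: issue SUB r5<-Add1 | r0:5,r1:2,r2:2,r3:2,r4:7,r5:Add1
c2: issue ADD r0<-Add2 | r0:Add2,r1:2,r2:2,r3:2,r4:7,r5:Add1
c3: CDB Add1=2; issue MUL r0<-Mul1 | r0:Mul1,r1:2,r2:2,r3:2,r4:7,r5:2
c4: CDB Add2=4; issue ADD r0<-Add1 | r0:Add1,r1:2,r2:2,r3:2,r4:7,r5:2
c5: issue SUB r3<-Add2 | r0:Add1,r1:2,r2:2,r3:Add2,r4:7,r5:2
c6: CDB Add1=4; issue MUL r3<-Mul2 | r0:4,r1:2,r2:2,r3:Mul2,r4:7,r5:2
c7: CDB Add2=5; stall | r0:4,r1:2,r2:2,r3:Mul2,r4:7,r5:2
c8: stall | r0:4,r1:2,r2:2,r3:Mul2,r4:7,r5:2
c9: CDB Mul1=8; issue MUL r4<-Mul1 | r0:4,r1:2,r2:2,r3:Mul2,r4:Mul1,r5:2
c10: issue ADD r3<-Add1 | r0:4,r1:2,r2:2,r3:Add1,r4:Mul1,r5:2
c11: CDB Mul2=14; issue ADD r1<-Add2 | r0:4,r1:Add2,r2:2,r3:Add1,r4:Mul1,r5:2
c12: - | r0:4,r1:Add2,r2:2,r3:Add1,r4:Mul1,r5:2
c13: - | r0:4,r1:Add2,r2:2,r3:Add1,r4:Mul1,r5:2
c14: - | r0:4,r1:Add2,r2:2,r3:Add1,r4:Mul1,r5:2
c15: - | r0:4,r1:Add2,r2:2,r3:Add1,r4:Mul1,r5:2
c16: CDB Mul1=28 | r0:4,r1:Add2,r2:2,r3:Add1,r4:28,r5:2
c17: - | r0:4,r1:Add2,r2:2,r3:Add1,r4:28,r5:2
c18: CDB Add1=30 | r0:4,r1:Add2,r2:2,r3:30,r4:28,r5:2
c19: - | r0:4,r1:Add2,r2:2,r3:30,r4:28,r5:2

STATUS = VALUE 28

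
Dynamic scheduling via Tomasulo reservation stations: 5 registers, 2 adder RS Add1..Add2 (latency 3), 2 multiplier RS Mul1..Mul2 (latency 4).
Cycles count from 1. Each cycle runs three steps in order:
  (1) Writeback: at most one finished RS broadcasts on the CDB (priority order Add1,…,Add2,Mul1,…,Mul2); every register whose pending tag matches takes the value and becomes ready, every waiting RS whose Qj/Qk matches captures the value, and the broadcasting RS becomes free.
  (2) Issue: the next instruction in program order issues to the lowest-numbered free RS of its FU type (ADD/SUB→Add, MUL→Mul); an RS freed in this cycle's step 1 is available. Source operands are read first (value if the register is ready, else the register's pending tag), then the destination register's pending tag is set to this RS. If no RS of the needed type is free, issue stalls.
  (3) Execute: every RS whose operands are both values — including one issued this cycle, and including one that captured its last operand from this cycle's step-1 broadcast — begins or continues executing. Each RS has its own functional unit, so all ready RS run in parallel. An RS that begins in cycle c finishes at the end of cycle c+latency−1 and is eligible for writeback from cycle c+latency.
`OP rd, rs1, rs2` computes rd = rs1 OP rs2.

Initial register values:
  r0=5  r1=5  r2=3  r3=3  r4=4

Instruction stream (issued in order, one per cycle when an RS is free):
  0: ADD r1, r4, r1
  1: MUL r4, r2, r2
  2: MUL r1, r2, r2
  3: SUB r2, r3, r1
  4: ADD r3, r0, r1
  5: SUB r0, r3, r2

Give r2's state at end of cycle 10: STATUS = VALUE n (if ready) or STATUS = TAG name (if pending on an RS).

  c1: issue ADD r1<-Add1  regs: r0:5,r1:Add1,r2:3,r3:3,r4:4
  c2: issue MUL r4<-Mul1  regs: r0:5,r1:Add1,r2:3,r3:3,r4:Mul1
  c3: issue MUL r1<-Mul2  regs: r0:5,r1:Mul2,r2:3,r3:3,r4:Mul1
  c4: CDB Add1=9; issue SUB r2<-Add1  regs: r0:5,r1:Mul2,r2:Add1,r3:3,r4:Mul1
  c5: issue ADD r3<-Add2  regs: r0:5,r1:Mul2,r2:Add1,r3:Add2,r4:Mul1
  c6: CDB Mul1=9; stall  regs: r0:5,r1:Mul2,r2:Add1,r3:Add2,r4:9
  c7: CDB Mul2=9; stall  regs: r0:5,r1:9,r2:Add1,r3:Add2,r4:9
  c8: stall  regs: r0:5,r1:9,r2:Add1,r3:Add2,r4:9
  c9: stall  regs: r0:5,r1:9,r2:Add1,r3:Add2,r4:9
  c10: CDB Add1=-6; issue SUB r0<-Add1  regs: r0:Add1,r1:9,r2:-6,r3:Add2,r4:9

STATUS = VALUE -6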